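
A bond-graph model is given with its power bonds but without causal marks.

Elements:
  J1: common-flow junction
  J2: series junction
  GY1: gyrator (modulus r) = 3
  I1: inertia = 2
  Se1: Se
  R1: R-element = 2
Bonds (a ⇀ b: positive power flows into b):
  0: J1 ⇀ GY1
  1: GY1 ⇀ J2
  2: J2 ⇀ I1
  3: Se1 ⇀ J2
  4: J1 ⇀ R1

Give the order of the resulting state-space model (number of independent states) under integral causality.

1  (I1 all integral)

β3 →J2  (Se1 fixes effort; stroke away)
β2 →I1  (I1 integral (f out))
β1 →J2  (J2: bond 2 brought flow, rest push out)
β0 →J1  (through GY1, causality inverts; strokes same side of GY1)
β4 →R1  (J1: last free bond brings flow in)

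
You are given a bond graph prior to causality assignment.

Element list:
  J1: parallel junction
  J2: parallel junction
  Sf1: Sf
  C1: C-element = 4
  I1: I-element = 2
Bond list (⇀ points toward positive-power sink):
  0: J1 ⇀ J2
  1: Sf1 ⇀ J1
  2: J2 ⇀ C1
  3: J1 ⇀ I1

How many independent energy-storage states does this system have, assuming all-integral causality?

2  (C1, I1 all integral)

bond 1 →Sf1  (Sf1 fixes flow; stroke at Sf1)
bond 2 →J2  (C1 outputs effort q/C1)
bond 0 →J1  (0-jn J2 has e-setter on 2)
bond 3 →I1  (J1 effort already set via bond 0)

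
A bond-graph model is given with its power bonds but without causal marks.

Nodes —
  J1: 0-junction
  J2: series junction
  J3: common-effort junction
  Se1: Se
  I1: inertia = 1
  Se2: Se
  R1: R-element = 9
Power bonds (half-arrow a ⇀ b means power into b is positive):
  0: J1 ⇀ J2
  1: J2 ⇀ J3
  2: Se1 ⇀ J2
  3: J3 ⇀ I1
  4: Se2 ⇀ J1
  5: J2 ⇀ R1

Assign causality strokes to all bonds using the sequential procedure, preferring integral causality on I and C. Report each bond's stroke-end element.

β2 stroke at J2  (Se1: effort source, stroke at far end)
β4 stroke at J1  (Se2 (Se) sets effort on bond)
β0 stroke at J2  (common-e at J1 fixed by 4)
β3 stroke at I1  (I1 outputs flow p/I1)
β1 stroke at J3  (closing 0-jn rule on J3)
β5 stroke at J2  (J2: bond 1 brought flow, rest push out)

#0 stroke at J2
#1 stroke at J3
#2 stroke at J2
#3 stroke at I1
#4 stroke at J1
#5 stroke at J2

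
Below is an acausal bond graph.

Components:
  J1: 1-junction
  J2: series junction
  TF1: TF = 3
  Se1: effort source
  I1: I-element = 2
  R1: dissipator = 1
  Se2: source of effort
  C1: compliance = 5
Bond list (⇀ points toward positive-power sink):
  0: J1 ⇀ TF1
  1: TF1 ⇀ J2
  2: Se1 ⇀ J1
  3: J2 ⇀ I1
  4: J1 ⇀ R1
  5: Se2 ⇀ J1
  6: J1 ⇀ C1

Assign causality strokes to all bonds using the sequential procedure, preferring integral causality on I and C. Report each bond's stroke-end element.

b0 stroke at TF1
b1 stroke at J2
b2 stroke at J1
b3 stroke at I1
b4 stroke at J1
b5 stroke at J1
b6 stroke at J1

#2 stroke at J1  (Se1: effort source, stroke at far end)
#5 stroke at J1  (Se2: effort source, stroke at far end)
#3 stroke at I1  (prefer integral on I1)
#1 stroke at J2  (J2 flow already set via bond 3)
#0 stroke at TF1  (TF TF1: opposite of bond 1)
#4 stroke at J1  (J1: bond 0 brought flow, rest push out)
#6 stroke at J1  (1-jn J1 has f-setter on 0)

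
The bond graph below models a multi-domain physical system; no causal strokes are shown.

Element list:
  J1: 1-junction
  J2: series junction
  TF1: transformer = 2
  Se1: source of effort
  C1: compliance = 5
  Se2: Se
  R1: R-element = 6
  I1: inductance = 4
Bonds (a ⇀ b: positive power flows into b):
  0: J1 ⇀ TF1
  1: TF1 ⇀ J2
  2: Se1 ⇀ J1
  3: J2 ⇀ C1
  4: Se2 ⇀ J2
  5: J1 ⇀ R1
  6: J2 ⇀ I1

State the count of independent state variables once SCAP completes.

2  (C1, I1 all integral)

β2 stroke at J1  (Se1 fixes effort; stroke away)
β4 stroke at J2  (Se2 fixes effort; stroke away)
β3 stroke at J2  (C1: C, integral causality)
β6 stroke at I1  (prefer integral on I1)
β1 stroke at J2  (J2: bond 6 brought flow, rest push out)
β0 stroke at TF1  (TF TF1: opposite of bond 1)
β5 stroke at J1  (common-f at J1 fixed by 0)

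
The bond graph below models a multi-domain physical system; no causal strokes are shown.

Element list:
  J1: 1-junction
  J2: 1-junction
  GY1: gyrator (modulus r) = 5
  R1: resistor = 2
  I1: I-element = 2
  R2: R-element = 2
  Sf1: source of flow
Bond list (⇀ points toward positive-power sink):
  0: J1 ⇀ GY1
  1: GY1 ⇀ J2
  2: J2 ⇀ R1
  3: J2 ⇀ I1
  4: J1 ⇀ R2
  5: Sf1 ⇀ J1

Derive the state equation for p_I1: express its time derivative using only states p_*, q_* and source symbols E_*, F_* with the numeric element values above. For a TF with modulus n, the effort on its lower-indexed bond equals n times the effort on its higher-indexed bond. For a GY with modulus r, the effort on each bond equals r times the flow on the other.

dp_I1/dt = 5*F_Sf1 - p_I1

β5 |Sf1  (Sf1 fixes flow; stroke at Sf1)
β0 |J1  (common-f at J1 fixed by 5)
β4 |J1  (J1: bond 5 brought flow, rest push out)
β1 |J2  (GY1 both-in/both-out from 0)
β3 |I1  (I1 outputs flow p/I1)
β2 |J2  (J2: bond 3 brought flow, rest push out)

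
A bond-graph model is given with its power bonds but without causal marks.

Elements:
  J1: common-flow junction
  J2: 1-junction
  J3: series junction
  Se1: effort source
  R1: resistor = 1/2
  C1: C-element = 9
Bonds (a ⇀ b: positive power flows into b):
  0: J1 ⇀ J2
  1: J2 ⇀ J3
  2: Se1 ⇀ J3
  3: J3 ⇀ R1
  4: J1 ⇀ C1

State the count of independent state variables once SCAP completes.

1  (C1 all integral)

b2 →J3  (Se1: effort source, stroke at far end)
b4 →J1  (prefer integral on C1)
b0 →J2  (only one flow-in slot at J1)
b1 →J3  (J2: last free bond brings flow in)
b3 →R1  (J3: last free bond brings flow in)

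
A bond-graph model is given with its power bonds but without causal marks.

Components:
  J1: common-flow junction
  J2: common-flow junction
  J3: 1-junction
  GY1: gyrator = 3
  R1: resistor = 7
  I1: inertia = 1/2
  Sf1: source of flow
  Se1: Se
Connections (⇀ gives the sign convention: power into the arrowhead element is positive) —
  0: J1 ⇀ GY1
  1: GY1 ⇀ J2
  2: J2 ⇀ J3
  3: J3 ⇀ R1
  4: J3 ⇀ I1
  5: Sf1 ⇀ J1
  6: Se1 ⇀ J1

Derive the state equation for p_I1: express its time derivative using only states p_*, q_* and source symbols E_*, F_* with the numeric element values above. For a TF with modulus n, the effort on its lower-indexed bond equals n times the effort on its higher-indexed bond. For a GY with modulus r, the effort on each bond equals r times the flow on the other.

dp_I1/dt = 3*F_Sf1 - 14*p_I1

#5 |Sf1  (Sf1 (Sf) sets flow on bond)
#6 |J1  (Se1: effort source, stroke at far end)
#0 |J1  (J1: bond 5 brought flow, rest push out)
#1 |J2  (GY1 both-in/both-out from 0)
#2 |J3  (only one flow-in slot at J2)
#4 |I1  (prefer integral on I1)
#3 |J3  (1-jn J3 has f-setter on 4)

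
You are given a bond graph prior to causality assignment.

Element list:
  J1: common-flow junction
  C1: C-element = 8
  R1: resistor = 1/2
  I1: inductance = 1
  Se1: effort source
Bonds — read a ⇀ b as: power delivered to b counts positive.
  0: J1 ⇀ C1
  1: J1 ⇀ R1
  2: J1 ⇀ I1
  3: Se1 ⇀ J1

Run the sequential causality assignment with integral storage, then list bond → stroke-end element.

b0 |J1
b1 |J1
b2 |I1
b3 |J1

#3 stroke at J1  (source Se1 imposes e)
#0 stroke at J1  (prefer integral on C1)
#2 stroke at I1  (I1 integral (f out))
#1 stroke at J1  (common-f at J1 fixed by 2)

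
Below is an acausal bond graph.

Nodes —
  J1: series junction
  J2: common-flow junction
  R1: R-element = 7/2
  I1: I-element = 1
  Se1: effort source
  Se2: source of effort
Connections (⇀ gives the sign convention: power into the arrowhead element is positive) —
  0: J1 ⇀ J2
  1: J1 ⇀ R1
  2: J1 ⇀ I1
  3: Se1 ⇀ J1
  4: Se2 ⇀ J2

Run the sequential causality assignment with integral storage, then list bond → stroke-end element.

b3 |J1  (source Se1 imposes e)
b4 |J2  (Se2 (Se) sets effort on bond)
b0 |J1  (J2: last free bond brings flow in)
b2 |I1  (I1: I, integral causality)
b1 |J1  (J1 flow already set via bond 2)

#0 |J1
#1 |J1
#2 |I1
#3 |J1
#4 |J2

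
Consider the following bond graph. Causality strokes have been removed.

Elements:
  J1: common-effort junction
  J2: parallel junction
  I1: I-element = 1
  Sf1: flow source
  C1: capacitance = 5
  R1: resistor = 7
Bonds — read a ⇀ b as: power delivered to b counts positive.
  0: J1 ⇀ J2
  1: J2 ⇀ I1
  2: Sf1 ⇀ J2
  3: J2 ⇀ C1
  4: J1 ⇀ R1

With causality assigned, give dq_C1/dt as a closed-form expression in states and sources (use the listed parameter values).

β2 stroke at Sf1  (Sf1 fixes flow; stroke at Sf1)
β1 stroke at I1  (I1: I, integral causality)
β3 stroke at J2  (C1: C, integral causality)
β0 stroke at J1  (0-jn J2 has e-setter on 3)
β4 stroke at R1  (J1: bond 0 brought effort, rest push out)

dq_C1/dt = F_Sf1 - p_I1 - q_C1/35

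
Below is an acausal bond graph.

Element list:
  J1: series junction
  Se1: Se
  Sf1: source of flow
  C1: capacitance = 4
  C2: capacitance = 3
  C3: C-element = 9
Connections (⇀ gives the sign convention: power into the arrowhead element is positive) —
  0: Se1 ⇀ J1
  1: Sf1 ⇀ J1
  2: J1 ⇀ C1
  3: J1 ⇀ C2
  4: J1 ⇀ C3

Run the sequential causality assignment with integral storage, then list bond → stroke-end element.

bond 0 stroke at J1  (Se1: effort source, stroke at far end)
bond 1 stroke at Sf1  (Sf1 (Sf) sets flow on bond)
bond 2 stroke at J1  (J1 flow already set via bond 1)
bond 3 stroke at J1  (1-jn J1 has f-setter on 1)
bond 4 stroke at J1  (1-jn J1 has f-setter on 1)

#0 →J1
#1 →Sf1
#2 →J1
#3 →J1
#4 →J1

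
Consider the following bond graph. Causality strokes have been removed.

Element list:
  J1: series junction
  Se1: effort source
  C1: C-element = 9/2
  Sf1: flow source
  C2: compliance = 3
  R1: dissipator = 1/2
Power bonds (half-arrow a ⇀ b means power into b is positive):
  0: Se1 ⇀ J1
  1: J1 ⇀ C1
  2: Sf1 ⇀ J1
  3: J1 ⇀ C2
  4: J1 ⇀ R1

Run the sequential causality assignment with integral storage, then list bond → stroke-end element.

b0 stroke→J1  (Se1 fixes effort; stroke away)
b2 stroke→Sf1  (Sf1 fixes flow; stroke at Sf1)
b1 stroke→J1  (common-f at J1 fixed by 2)
b3 stroke→J1  (J1: bond 2 brought flow, rest push out)
b4 stroke→J1  (J1 flow already set via bond 2)

β0 stroke→J1
β1 stroke→J1
β2 stroke→Sf1
β3 stroke→J1
β4 stroke→J1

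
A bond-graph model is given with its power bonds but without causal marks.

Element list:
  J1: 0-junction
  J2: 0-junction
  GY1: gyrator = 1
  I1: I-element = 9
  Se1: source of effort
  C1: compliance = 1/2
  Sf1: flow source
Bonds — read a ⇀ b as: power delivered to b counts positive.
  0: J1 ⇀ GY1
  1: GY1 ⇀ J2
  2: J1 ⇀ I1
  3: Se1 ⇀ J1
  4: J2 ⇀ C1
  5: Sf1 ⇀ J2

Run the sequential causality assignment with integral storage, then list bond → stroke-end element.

β3 stroke at J1  (Se1 fixes effort; stroke away)
β5 stroke at Sf1  (Sf1 fixes flow; stroke at Sf1)
β0 stroke at GY1  (0-jn J1 has e-setter on 3)
β2 stroke at I1  (J1 effort already set via bond 3)
β1 stroke at GY1  (GY1 both-in/both-out from 0)
β4 stroke at J2  (J2: last free bond brings effort in)

β0 stroke at GY1
β1 stroke at GY1
β2 stroke at I1
β3 stroke at J1
β4 stroke at J2
β5 stroke at Sf1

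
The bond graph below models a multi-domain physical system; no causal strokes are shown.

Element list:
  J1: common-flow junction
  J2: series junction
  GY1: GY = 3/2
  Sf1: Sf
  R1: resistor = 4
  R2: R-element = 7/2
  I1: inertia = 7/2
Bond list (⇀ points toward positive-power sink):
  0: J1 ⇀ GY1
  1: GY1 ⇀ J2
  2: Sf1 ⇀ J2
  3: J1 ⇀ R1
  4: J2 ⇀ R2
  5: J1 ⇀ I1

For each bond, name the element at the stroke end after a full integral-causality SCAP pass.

b2 |Sf1  (Sf1 (Sf) sets flow on bond)
b1 |J2  (J2 flow already set via bond 2)
b4 |J2  (J2 flow already set via bond 2)
b0 |J1  (through GY1, causality inverts; strokes same side of GY1)
b5 |I1  (I1: I, integral causality)
b3 |J1  (J1 flow already set via bond 5)

b0 stroke at J1
b1 stroke at J2
b2 stroke at Sf1
b3 stroke at J1
b4 stroke at J2
b5 stroke at I1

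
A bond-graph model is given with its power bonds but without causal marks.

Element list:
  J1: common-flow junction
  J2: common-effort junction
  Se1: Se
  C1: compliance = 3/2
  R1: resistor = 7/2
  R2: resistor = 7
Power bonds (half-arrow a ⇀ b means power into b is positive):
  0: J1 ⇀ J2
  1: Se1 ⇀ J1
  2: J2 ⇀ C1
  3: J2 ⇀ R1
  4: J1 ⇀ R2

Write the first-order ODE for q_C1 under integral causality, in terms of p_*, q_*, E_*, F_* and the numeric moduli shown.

bond 1 →J1  (Se1: effort source, stroke at far end)
bond 2 →J2  (C1: C, integral causality)
bond 0 →J1  (J2 effort already set via bond 2)
bond 3 →R1  (0-jn J2 has e-setter on 2)
bond 4 →R2  (only one flow-in slot at J1)

dq_C1/dt = E_Se1/7 - 2*q_C1/7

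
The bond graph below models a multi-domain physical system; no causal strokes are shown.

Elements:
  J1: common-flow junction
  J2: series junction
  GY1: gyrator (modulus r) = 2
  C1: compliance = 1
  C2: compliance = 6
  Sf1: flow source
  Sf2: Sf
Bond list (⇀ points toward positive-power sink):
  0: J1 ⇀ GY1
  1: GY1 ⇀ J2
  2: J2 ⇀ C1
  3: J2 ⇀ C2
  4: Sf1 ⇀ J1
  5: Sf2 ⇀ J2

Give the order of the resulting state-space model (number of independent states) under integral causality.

b4 |Sf1  (Sf1 (Sf) sets flow on bond)
b5 |Sf2  (Sf2 (Sf) sets flow on bond)
b0 |J1  (J1 flow already set via bond 4)
b1 |J2  (J2 flow already set via bond 5)
b2 |J2  (common-f at J2 fixed by 5)
b3 |J2  (J2 flow already set via bond 5)

2  (C1, C2 all integral)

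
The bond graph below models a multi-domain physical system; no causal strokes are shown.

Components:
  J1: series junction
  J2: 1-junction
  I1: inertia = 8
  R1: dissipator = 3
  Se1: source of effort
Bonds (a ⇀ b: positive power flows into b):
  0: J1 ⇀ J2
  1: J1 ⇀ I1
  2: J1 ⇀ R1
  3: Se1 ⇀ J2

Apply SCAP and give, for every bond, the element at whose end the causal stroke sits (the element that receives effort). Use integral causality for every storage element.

b3 stroke→J2  (Se1: effort source, stroke at far end)
b0 stroke→J1  (J2: last free bond brings flow in)
b1 stroke→I1  (I1 outputs flow p/I1)
b2 stroke→J1  (J1: bond 1 brought flow, rest push out)

bond 0 stroke at J1
bond 1 stroke at I1
bond 2 stroke at J1
bond 3 stroke at J2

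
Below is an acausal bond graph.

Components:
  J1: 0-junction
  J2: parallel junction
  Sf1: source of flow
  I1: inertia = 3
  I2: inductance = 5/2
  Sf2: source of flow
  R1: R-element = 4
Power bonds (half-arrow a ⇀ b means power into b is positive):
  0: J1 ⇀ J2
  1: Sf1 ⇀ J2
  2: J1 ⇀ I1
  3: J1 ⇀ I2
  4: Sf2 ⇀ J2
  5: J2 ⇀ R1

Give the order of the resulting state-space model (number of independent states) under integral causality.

bond 1 |Sf1  (Sf1 fixes flow; stroke at Sf1)
bond 4 |Sf2  (source Sf2 imposes f)
bond 2 |I1  (I1 outputs flow p/I1)
bond 3 |I2  (I2 outputs flow p/I2)
bond 0 |J1  (closing 0-jn rule on J1)
bond 5 |J2  (closing 0-jn rule on J2)

2  (I1, I2 all integral)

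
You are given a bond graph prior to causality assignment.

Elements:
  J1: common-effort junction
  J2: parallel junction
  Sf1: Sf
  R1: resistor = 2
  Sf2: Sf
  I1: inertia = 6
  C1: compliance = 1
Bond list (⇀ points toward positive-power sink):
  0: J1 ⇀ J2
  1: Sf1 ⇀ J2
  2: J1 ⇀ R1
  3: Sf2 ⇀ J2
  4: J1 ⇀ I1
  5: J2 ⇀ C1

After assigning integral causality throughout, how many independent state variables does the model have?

β1 |Sf1  (source Sf1 imposes f)
β3 |Sf2  (Sf2: flow source, stroke at near end)
β4 |I1  (prefer integral on I1)
β5 |J2  (C1: C, integral causality)
β0 |J1  (common-e at J2 fixed by 5)
β2 |R1  (0-jn J1 has e-setter on 0)

2  (C1, I1 all integral)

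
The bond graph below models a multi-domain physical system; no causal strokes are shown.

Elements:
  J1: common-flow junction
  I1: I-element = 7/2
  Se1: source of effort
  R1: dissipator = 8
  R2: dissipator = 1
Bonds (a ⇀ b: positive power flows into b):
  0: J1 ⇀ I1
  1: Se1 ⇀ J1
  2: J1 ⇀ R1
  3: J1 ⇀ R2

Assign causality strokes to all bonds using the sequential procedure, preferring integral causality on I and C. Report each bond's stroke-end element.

b1 stroke→J1  (Se1 (Se) sets effort on bond)
b0 stroke→I1  (I1 outputs flow p/I1)
b2 stroke→J1  (common-f at J1 fixed by 0)
b3 stroke→J1  (1-jn J1 has f-setter on 0)

bond 0 stroke at I1
bond 1 stroke at J1
bond 2 stroke at J1
bond 3 stroke at J1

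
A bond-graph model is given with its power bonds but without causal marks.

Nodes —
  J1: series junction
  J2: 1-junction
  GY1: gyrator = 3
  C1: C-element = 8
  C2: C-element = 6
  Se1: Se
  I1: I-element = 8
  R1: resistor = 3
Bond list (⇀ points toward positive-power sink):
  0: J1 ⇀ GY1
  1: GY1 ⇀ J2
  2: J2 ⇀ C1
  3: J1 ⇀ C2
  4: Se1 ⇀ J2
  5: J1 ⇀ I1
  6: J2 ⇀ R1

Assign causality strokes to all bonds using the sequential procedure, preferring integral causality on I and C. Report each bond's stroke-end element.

β0 |J1
β1 |J2
β2 |J2
β3 |J1
β4 |J2
β5 |I1
β6 |R1

bond 4 →J2  (Se1 fixes effort; stroke away)
bond 2 →J2  (C1 outputs effort q/C1)
bond 3 →J1  (C2: C, integral causality)
bond 5 →I1  (prefer integral on I1)
bond 0 →J1  (J1 flow already set via bond 5)
bond 1 →J2  (GY GY1: same side as bond 0)
bond 6 →R1  (only one flow-in slot at J2)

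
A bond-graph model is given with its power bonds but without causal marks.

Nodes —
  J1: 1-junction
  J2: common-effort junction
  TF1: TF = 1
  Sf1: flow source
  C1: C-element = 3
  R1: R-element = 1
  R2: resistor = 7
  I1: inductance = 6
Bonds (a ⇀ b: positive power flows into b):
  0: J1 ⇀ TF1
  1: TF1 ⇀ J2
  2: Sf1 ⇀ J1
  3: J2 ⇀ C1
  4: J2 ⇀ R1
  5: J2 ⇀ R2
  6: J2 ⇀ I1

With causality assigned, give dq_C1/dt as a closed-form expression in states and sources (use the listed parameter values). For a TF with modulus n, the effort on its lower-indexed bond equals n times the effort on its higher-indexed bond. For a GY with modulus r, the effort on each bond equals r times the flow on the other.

β2 stroke→Sf1  (Sf1 (Sf) sets flow on bond)
β0 stroke→J1  (common-f at J1 fixed by 2)
β1 stroke→TF1  (TF TF1: opposite of bond 0)
β3 stroke→J2  (prefer integral on C1)
β4 stroke→R1  (J2: bond 3 brought effort, rest push out)
β5 stroke→R2  (0-jn J2 has e-setter on 3)
β6 stroke→I1  (0-jn J2 has e-setter on 3)

dq_C1/dt = F_Sf1 - p_I1/6 - 8*q_C1/21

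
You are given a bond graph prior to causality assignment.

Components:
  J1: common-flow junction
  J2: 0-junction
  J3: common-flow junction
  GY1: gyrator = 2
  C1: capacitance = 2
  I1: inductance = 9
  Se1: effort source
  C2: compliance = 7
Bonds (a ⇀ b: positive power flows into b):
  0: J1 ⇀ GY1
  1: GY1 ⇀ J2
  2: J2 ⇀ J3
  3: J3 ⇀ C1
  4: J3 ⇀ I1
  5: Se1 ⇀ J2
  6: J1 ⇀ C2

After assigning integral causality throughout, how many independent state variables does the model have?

β5 stroke at J2  (Se1 fixes effort; stroke away)
β1 stroke at GY1  (0-jn J2 has e-setter on 5)
β2 stroke at J3  (common-e at J2 fixed by 5)
β0 stroke at GY1  (GY GY1: same side as bond 1)
β6 stroke at J1  (J1 flow already set via bond 0)
β3 stroke at J3  (C1 outputs effort q/C1)
β4 stroke at I1  (J3 needs exactly one f-in)

3  (C1, C2, I1 all integral)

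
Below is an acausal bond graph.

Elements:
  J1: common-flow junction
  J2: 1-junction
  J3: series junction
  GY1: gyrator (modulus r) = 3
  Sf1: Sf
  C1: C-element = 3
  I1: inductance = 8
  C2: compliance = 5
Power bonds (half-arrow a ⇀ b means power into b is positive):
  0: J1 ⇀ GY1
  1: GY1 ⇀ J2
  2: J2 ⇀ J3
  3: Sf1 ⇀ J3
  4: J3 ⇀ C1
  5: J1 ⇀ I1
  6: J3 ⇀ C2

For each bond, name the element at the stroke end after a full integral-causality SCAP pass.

#3 |Sf1  (Sf1 (Sf) sets flow on bond)
#2 |J3  (1-jn J3 has f-setter on 3)
#4 |J3  (J3: bond 3 brought flow, rest push out)
#6 |J3  (common-f at J3 fixed by 3)
#1 |J2  (J2: bond 2 brought flow, rest push out)
#0 |J1  (through GY1, causality inverts; strokes same side of GY1)
#5 |I1  (J1: last free bond brings flow in)

bond 0 stroke at J1
bond 1 stroke at J2
bond 2 stroke at J3
bond 3 stroke at Sf1
bond 4 stroke at J3
bond 5 stroke at I1
bond 6 stroke at J3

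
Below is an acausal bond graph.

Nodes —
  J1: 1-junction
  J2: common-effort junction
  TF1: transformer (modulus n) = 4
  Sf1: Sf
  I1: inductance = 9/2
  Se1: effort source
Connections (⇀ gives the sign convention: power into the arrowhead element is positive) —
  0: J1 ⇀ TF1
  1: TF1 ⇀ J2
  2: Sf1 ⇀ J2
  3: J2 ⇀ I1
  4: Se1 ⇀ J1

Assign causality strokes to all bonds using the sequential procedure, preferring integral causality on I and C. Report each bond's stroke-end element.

bond 0 stroke at TF1
bond 1 stroke at J2
bond 2 stroke at Sf1
bond 3 stroke at I1
bond 4 stroke at J1

b2 →Sf1  (source Sf1 imposes f)
b4 →J1  (source Se1 imposes e)
b0 →TF1  (only one flow-in slot at J1)
b1 →J2  (TF1 one-in-one-out from 0)
b3 →I1  (0-jn J2 has e-setter on 1)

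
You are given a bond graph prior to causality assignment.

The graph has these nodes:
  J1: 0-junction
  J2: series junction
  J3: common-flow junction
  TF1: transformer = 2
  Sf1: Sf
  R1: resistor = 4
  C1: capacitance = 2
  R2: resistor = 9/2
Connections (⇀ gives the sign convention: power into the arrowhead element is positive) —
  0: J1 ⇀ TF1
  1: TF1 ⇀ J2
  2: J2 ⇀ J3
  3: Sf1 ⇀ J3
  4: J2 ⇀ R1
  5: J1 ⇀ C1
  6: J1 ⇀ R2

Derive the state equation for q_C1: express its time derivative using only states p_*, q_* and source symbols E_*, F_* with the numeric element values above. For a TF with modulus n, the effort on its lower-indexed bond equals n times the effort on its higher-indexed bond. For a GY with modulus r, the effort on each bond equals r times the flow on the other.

dq_C1/dt = -F_Sf1/2 - q_C1/9

bond 3 stroke at Sf1  (Sf1 fixes flow; stroke at Sf1)
bond 2 stroke at J3  (common-f at J3 fixed by 3)
bond 1 stroke at J2  (J2: bond 2 brought flow, rest push out)
bond 4 stroke at J2  (1-jn J2 has f-setter on 2)
bond 0 stroke at TF1  (TF1 one-in-one-out from 1)
bond 5 stroke at J1  (C1: C, integral causality)
bond 6 stroke at R2  (0-jn J1 has e-setter on 5)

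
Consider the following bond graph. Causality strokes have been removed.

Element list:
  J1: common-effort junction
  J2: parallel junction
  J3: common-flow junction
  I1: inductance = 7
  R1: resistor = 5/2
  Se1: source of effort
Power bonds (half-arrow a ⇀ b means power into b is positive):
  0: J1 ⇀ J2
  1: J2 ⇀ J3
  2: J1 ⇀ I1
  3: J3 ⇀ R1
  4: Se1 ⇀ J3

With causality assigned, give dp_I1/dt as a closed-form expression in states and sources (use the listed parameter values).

dp_I1/dt = -E_Se1 - 5*p_I1/14

β4 stroke at J3  (Se1 (Se) sets effort on bond)
β2 stroke at I1  (I1 outputs flow p/I1)
β0 stroke at J1  (closing 0-jn rule on J1)
β1 stroke at J2  (only one effort-in slot at J2)
β3 stroke at J3  (J3: bond 1 brought flow, rest push out)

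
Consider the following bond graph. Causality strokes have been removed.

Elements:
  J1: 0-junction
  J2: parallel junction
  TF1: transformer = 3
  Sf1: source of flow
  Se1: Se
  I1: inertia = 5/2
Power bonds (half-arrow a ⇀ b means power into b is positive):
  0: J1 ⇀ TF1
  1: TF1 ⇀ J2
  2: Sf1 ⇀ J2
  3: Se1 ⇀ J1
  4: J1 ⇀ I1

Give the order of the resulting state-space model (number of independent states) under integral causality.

1  (I1 all integral)

#2 stroke→Sf1  (Sf1 fixes flow; stroke at Sf1)
#3 stroke→J1  (Se1 (Se) sets effort on bond)
#0 stroke→TF1  (J1 effort already set via bond 3)
#4 stroke→I1  (common-e at J1 fixed by 3)
#1 stroke→J2  (J2 needs exactly one e-in)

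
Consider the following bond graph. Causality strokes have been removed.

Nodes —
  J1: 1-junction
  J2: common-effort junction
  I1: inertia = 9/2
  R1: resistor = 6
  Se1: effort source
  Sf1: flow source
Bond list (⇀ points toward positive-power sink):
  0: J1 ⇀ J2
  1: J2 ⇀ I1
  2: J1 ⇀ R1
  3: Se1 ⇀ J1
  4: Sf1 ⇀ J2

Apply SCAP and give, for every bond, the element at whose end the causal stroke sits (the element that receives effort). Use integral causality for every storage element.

#0 stroke→J2
#1 stroke→I1
#2 stroke→J1
#3 stroke→J1
#4 stroke→Sf1

bond 3 stroke at J1  (source Se1 imposes e)
bond 4 stroke at Sf1  (Sf1: flow source, stroke at near end)
bond 1 stroke at I1  (I1 outputs flow p/I1)
bond 0 stroke at J2  (J2 needs exactly one e-in)
bond 2 stroke at J1  (common-f at J1 fixed by 0)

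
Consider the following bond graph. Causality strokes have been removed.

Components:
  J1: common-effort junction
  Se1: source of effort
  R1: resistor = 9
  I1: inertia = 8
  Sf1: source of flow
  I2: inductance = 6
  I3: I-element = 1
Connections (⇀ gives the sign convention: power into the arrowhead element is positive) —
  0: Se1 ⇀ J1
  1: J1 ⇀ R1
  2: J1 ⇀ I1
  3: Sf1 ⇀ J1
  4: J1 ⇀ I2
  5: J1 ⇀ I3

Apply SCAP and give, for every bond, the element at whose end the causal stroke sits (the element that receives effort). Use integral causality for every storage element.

bond 0 stroke at J1
bond 1 stroke at R1
bond 2 stroke at I1
bond 3 stroke at Sf1
bond 4 stroke at I2
bond 5 stroke at I3

b0 |J1  (source Se1 imposes e)
b3 |Sf1  (Sf1: flow source, stroke at near end)
b1 |R1  (0-jn J1 has e-setter on 0)
b2 |I1  (J1: bond 0 brought effort, rest push out)
b4 |I2  (J1 effort already set via bond 0)
b5 |I3  (J1: bond 0 brought effort, rest push out)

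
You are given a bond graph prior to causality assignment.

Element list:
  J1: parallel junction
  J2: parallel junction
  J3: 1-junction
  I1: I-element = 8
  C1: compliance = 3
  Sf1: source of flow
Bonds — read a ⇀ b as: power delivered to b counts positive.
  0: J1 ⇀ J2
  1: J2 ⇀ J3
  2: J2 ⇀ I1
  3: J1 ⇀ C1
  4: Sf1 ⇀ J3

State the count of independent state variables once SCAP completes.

β4 stroke at Sf1  (source Sf1 imposes f)
β1 stroke at J3  (J3: bond 4 brought flow, rest push out)
β2 stroke at I1  (prefer integral on I1)
β0 stroke at J2  (only one effort-in slot at J2)
β3 stroke at J1  (J1: last free bond brings effort in)

2  (C1, I1 all integral)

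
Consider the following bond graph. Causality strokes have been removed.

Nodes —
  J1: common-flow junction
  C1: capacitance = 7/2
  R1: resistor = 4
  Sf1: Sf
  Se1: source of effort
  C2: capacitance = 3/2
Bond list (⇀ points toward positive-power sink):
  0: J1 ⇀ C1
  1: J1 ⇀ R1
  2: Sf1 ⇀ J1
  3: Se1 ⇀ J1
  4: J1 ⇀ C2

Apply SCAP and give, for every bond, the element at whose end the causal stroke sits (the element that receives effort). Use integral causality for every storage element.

#0 →J1
#1 →J1
#2 →Sf1
#3 →J1
#4 →J1

#2 |Sf1  (Sf1: flow source, stroke at near end)
#3 |J1  (Se1 fixes effort; stroke away)
#0 |J1  (common-f at J1 fixed by 2)
#1 |J1  (J1 flow already set via bond 2)
#4 |J1  (J1: bond 2 brought flow, rest push out)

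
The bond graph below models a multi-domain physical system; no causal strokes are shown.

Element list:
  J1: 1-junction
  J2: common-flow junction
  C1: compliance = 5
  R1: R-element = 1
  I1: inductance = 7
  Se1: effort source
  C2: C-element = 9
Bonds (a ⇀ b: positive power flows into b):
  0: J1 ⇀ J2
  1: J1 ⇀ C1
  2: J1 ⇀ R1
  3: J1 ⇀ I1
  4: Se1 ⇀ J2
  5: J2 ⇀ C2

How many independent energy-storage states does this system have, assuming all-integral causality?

bond 4 →J2  (Se1 (Se) sets effort on bond)
bond 1 →J1  (prefer integral on C1)
bond 3 →I1  (I1 outputs flow p/I1)
bond 0 →J1  (J1: bond 3 brought flow, rest push out)
bond 2 →J1  (common-f at J1 fixed by 3)
bond 5 →J2  (J2 flow already set via bond 0)

3  (C1, C2, I1 all integral)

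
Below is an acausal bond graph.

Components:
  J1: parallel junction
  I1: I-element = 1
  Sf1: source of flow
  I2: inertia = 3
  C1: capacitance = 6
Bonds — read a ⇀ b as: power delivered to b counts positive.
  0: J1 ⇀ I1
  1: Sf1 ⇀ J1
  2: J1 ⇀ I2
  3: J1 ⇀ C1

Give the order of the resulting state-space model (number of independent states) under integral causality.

b1 →Sf1  (Sf1: flow source, stroke at near end)
b0 →I1  (I1 outputs flow p/I1)
b2 →I2  (prefer integral on I2)
b3 →J1  (only one effort-in slot at J1)

3  (C1, I1, I2 all integral)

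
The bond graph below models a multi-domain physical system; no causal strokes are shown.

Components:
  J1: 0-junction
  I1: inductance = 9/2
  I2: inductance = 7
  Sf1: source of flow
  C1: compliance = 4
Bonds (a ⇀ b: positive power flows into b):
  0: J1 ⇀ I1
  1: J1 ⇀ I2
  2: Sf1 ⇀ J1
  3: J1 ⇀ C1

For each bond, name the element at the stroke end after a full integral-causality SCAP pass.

bond 2 stroke at Sf1  (source Sf1 imposes f)
bond 0 stroke at I1  (I1 integral (f out))
bond 1 stroke at I2  (I2: I, integral causality)
bond 3 stroke at J1  (J1: last free bond brings effort in)

bond 0 stroke at I1
bond 1 stroke at I2
bond 2 stroke at Sf1
bond 3 stroke at J1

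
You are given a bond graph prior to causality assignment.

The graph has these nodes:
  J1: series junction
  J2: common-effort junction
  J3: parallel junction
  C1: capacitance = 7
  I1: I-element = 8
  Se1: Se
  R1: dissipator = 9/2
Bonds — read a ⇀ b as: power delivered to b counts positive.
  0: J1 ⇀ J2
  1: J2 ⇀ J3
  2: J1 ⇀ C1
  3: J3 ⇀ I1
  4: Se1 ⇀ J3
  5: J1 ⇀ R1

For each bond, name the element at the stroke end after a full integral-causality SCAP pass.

β0 →J1
β1 →J2
β2 →J1
β3 →I1
β4 →J3
β5 →R1

bond 4 |J3  (source Se1 imposes e)
bond 1 |J2  (common-e at J3 fixed by 4)
bond 3 |I1  (0-jn J3 has e-setter on 4)
bond 0 |J1  (0-jn J2 has e-setter on 1)
bond 2 |J1  (C1 integral (e out))
bond 5 |R1  (closing 1-jn rule on J1)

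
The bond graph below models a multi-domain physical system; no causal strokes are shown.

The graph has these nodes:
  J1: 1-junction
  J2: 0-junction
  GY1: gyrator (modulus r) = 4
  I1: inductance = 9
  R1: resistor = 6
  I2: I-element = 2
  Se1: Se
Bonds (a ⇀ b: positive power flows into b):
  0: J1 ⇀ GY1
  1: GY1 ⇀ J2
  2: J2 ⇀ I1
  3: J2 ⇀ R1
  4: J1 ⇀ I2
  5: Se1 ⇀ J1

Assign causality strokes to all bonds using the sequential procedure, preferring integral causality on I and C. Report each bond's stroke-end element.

#5 stroke at J1  (Se1 (Se) sets effort on bond)
#2 stroke at I1  (prefer integral on I1)
#4 stroke at I2  (prefer integral on I2)
#0 stroke at J1  (1-jn J1 has f-setter on 4)
#1 stroke at J2  (through GY1, causality inverts; strokes same side of GY1)
#3 stroke at R1  (0-jn J2 has e-setter on 1)

#0 |J1
#1 |J2
#2 |I1
#3 |R1
#4 |I2
#5 |J1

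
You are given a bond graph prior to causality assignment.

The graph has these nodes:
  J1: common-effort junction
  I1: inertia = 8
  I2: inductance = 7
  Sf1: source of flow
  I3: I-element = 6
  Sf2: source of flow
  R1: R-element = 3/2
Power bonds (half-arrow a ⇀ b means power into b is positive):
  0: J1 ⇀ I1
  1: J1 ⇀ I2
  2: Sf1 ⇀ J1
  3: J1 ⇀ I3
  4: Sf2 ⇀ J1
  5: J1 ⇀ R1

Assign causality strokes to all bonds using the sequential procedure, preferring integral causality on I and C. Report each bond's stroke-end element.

#0 stroke at I1
#1 stroke at I2
#2 stroke at Sf1
#3 stroke at I3
#4 stroke at Sf2
#5 stroke at J1

#2 →Sf1  (Sf1 (Sf) sets flow on bond)
#4 →Sf2  (Sf2 fixes flow; stroke at Sf2)
#0 →I1  (prefer integral on I1)
#1 →I2  (I2: I, integral causality)
#3 →I3  (prefer integral on I3)
#5 →J1  (only one effort-in slot at J1)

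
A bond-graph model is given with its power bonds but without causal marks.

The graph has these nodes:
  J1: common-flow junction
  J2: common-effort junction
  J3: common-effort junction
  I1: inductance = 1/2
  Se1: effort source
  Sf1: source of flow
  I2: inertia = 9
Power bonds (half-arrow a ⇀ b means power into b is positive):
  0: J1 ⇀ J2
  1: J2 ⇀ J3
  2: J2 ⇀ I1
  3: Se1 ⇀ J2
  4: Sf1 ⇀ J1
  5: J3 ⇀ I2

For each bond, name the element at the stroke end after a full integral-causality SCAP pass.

bond 0 →J1
bond 1 →J3
bond 2 →I1
bond 3 →J2
bond 4 →Sf1
bond 5 →I2

#3 stroke→J2  (Se1 fixes effort; stroke away)
#4 stroke→Sf1  (source Sf1 imposes f)
#0 stroke→J1  (J1 flow already set via bond 4)
#1 stroke→J3  (0-jn J2 has e-setter on 3)
#2 stroke→I1  (common-e at J2 fixed by 3)
#5 stroke→I2  (J3: bond 1 brought effort, rest push out)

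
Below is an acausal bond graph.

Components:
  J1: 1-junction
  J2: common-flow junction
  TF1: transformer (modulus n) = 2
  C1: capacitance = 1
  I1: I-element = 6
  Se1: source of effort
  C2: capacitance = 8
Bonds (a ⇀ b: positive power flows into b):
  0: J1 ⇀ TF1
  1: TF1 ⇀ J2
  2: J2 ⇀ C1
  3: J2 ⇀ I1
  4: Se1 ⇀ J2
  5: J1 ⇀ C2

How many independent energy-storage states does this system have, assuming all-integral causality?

3  (C1, C2, I1 all integral)

bond 4 stroke at J2  (Se1 fixes effort; stroke away)
bond 2 stroke at J2  (prefer integral on C1)
bond 3 stroke at I1  (I1 outputs flow p/I1)
bond 1 stroke at J2  (J2: bond 3 brought flow, rest push out)
bond 0 stroke at TF1  (through TF1, causality passes straight; one stroke at TF1)
bond 5 stroke at J1  (J1 flow already set via bond 0)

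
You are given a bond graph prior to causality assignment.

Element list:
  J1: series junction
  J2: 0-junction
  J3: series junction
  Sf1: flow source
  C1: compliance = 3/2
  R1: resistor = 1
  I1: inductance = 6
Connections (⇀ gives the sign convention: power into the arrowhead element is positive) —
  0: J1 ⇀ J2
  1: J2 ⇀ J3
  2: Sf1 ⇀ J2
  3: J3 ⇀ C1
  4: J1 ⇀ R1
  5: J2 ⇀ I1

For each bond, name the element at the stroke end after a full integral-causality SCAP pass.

β2 |Sf1  (Sf1 fixes flow; stroke at Sf1)
β3 |J3  (C1 outputs effort q/C1)
β1 |J2  (J3: last free bond brings flow in)
β0 |J1  (common-e at J2 fixed by 1)
β5 |I1  (common-e at J2 fixed by 1)
β4 |R1  (closing 1-jn rule on J1)

β0 stroke→J1
β1 stroke→J2
β2 stroke→Sf1
β3 stroke→J3
β4 stroke→R1
β5 stroke→I1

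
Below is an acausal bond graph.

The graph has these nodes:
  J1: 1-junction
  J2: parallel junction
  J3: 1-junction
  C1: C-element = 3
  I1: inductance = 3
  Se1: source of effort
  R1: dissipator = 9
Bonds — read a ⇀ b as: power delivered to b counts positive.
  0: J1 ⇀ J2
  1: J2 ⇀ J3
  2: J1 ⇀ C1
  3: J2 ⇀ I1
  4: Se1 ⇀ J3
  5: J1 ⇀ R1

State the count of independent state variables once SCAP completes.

2  (C1, I1 all integral)

#4 stroke at J3  (Se1: effort source, stroke at far end)
#1 stroke at J2  (closing 1-jn rule on J3)
#0 stroke at J1  (common-e at J2 fixed by 1)
#3 stroke at I1  (J2: bond 1 brought effort, rest push out)
#2 stroke at J1  (C1 integral (e out))
#5 stroke at R1  (only one flow-in slot at J1)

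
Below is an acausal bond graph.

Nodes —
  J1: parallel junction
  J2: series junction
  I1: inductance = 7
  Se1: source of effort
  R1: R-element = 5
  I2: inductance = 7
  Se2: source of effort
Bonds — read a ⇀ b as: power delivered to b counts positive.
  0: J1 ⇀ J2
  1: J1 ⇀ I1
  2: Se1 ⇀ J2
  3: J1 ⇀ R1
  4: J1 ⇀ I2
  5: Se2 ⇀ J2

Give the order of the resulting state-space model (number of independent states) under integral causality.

2  (I1, I2 all integral)

bond 2 stroke at J2  (Se1: effort source, stroke at far end)
bond 5 stroke at J2  (Se2: effort source, stroke at far end)
bond 0 stroke at J1  (J2: last free bond brings flow in)
bond 1 stroke at I1  (0-jn J1 has e-setter on 0)
bond 3 stroke at R1  (0-jn J1 has e-setter on 0)
bond 4 stroke at I2  (J1: bond 0 brought effort, rest push out)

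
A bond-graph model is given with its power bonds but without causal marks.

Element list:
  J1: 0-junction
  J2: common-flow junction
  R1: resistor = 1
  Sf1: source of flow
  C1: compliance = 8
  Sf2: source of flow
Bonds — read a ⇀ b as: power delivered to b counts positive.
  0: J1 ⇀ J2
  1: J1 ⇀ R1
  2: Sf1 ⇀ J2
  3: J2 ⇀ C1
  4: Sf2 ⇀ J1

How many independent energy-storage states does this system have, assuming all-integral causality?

1  (C1 all integral)

β2 →Sf1  (Sf1 (Sf) sets flow on bond)
β4 →Sf2  (Sf2: flow source, stroke at near end)
β0 →J2  (J2 flow already set via bond 2)
β3 →J2  (J2: bond 2 brought flow, rest push out)
β1 →J1  (J1 needs exactly one e-in)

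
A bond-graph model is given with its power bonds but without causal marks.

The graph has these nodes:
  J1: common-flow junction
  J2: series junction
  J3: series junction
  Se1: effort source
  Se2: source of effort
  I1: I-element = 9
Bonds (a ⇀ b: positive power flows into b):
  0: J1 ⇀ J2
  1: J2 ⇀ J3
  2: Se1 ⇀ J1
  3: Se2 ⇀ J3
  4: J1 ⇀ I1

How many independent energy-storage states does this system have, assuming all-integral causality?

b2 |J1  (Se1 (Se) sets effort on bond)
b3 |J3  (Se2 (Se) sets effort on bond)
b1 |J2  (J3 needs exactly one f-in)
b0 |J1  (only one flow-in slot at J2)
b4 |I1  (closing 1-jn rule on J1)

1  (I1 all integral)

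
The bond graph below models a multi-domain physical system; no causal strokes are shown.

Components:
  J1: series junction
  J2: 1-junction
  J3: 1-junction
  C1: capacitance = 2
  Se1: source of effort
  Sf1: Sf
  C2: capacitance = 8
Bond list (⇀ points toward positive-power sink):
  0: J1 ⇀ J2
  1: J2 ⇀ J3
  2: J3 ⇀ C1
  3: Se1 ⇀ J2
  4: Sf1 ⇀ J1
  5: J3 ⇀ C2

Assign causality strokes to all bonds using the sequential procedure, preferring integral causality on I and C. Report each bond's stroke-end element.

β3 stroke at J2  (source Se1 imposes e)
β4 stroke at Sf1  (Sf1: flow source, stroke at near end)
β0 stroke at J1  (J1 flow already set via bond 4)
β1 stroke at J2  (J2: bond 0 brought flow, rest push out)
β2 stroke at J3  (common-f at J3 fixed by 1)
β5 stroke at J3  (J3 flow already set via bond 1)

bond 0 stroke→J1
bond 1 stroke→J2
bond 2 stroke→J3
bond 3 stroke→J2
bond 4 stroke→Sf1
bond 5 stroke→J3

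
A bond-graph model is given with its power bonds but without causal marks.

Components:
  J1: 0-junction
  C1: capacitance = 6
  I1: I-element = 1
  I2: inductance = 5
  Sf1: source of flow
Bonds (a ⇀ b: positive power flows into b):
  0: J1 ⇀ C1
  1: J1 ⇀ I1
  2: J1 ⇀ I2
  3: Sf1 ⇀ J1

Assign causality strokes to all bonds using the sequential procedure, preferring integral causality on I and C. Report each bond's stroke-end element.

b3 stroke at Sf1  (Sf1 (Sf) sets flow on bond)
b0 stroke at J1  (prefer integral on C1)
b1 stroke at I1  (J1: bond 0 brought effort, rest push out)
b2 stroke at I2  (common-e at J1 fixed by 0)

#0 →J1
#1 →I1
#2 →I2
#3 →Sf1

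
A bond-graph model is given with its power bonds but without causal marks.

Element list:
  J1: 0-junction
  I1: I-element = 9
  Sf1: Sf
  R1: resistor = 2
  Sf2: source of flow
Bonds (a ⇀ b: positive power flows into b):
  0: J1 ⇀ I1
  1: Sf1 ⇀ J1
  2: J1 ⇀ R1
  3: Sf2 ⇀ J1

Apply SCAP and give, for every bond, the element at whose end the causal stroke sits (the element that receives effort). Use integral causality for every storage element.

#0 →I1
#1 →Sf1
#2 →J1
#3 →Sf2

b1 stroke at Sf1  (Sf1: flow source, stroke at near end)
b3 stroke at Sf2  (Sf2 fixes flow; stroke at Sf2)
b0 stroke at I1  (I1 integral (f out))
b2 stroke at J1  (J1: last free bond brings effort in)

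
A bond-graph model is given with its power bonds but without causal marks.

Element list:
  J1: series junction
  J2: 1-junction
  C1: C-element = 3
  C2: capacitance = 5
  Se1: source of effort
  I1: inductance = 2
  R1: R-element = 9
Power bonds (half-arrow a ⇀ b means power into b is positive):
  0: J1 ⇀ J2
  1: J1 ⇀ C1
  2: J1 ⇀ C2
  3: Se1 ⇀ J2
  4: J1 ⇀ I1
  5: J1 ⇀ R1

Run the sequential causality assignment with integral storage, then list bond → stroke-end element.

b3 stroke at J2  (Se1 (Se) sets effort on bond)
b0 stroke at J1  (closing 1-jn rule on J2)
b1 stroke at J1  (C1 integral (e out))
b2 stroke at J1  (prefer integral on C2)
b4 stroke at I1  (I1 integral (f out))
b5 stroke at J1  (J1 flow already set via bond 4)

b0 →J1
b1 →J1
b2 →J1
b3 →J2
b4 →I1
b5 →J1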